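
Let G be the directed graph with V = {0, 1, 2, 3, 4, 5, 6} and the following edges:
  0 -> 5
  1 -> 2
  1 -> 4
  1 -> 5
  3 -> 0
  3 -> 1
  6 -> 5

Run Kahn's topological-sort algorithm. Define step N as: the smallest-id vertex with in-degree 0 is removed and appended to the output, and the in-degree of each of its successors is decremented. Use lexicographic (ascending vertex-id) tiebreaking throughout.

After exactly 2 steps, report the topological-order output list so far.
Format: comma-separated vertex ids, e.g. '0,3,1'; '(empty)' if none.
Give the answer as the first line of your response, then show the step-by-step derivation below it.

3,0

step 1: output 3; order=[3]; indeg=(0,0,1,0,1,3,0)
step 2: output 0; order=[3,0]; indeg=(0,0,1,0,1,2,0)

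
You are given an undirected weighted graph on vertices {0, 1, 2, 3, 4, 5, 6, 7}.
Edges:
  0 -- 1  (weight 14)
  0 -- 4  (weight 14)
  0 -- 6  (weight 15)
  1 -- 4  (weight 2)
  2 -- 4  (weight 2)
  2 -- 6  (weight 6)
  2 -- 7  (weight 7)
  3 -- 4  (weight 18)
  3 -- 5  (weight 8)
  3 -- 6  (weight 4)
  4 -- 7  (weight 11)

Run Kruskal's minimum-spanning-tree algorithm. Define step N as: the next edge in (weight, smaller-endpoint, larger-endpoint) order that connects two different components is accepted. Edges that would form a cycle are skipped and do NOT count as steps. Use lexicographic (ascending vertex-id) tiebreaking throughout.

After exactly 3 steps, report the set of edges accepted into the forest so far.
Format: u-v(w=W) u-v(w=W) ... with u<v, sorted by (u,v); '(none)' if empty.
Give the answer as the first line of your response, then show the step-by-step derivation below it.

1-4(w=2) 2-4(w=2) 3-6(w=4)

step 1: add edge 1-4 (w=2); MST = {1-4(w=2)}
step 2: add edge 2-4 (w=2); MST = {1-4(w=2) 2-4(w=2)}
step 3: add edge 3-6 (w=4); MST = {1-4(w=2) 2-4(w=2) 3-6(w=4)}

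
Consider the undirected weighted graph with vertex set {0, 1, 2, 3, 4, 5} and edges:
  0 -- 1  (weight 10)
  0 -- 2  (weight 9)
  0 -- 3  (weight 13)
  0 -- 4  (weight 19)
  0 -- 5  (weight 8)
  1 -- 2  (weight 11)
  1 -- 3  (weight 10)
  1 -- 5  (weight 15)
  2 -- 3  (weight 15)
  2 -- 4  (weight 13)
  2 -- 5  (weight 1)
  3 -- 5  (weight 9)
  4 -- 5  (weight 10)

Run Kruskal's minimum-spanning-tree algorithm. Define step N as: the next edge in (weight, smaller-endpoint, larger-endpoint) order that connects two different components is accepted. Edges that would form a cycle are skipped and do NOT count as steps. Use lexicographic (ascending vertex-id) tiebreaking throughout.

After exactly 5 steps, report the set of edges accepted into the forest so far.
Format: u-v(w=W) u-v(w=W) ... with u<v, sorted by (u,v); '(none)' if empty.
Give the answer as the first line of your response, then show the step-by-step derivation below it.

0-1(w=10) 0-5(w=8) 2-5(w=1) 3-5(w=9) 4-5(w=10)

step 1: add edge 2-5 (w=1); MST = {2-5(w=1)}
step 2: add edge 0-5 (w=8); MST = {0-5(w=8) 2-5(w=1)}
step 3: add edge 3-5 (w=9); MST = {0-5(w=8) 2-5(w=1) 3-5(w=9)}
step 4: add edge 0-1 (w=10); MST = {0-1(w=10) 0-5(w=8) 2-5(w=1) 3-5(w=9)}
step 5: add edge 4-5 (w=10); MST = {0-1(w=10) 0-5(w=8) 2-5(w=1) 3-5(w=9) 4-5(w=10)}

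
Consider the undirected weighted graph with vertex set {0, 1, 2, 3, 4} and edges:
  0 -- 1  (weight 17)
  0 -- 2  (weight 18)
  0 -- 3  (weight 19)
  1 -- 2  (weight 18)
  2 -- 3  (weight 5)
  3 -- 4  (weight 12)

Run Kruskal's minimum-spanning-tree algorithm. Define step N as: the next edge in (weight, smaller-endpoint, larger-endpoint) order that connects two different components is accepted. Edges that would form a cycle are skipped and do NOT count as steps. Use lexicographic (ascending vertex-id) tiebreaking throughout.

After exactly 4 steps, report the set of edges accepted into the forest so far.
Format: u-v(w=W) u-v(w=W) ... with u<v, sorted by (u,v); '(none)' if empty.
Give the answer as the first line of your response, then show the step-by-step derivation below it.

0-1(w=17) 0-2(w=18) 2-3(w=5) 3-4(w=12)

step 1: add edge 2-3 (w=5); MST = {2-3(w=5)}
step 2: add edge 3-4 (w=12); MST = {2-3(w=5) 3-4(w=12)}
step 3: add edge 0-1 (w=17); MST = {0-1(w=17) 2-3(w=5) 3-4(w=12)}
step 4: add edge 0-2 (w=18); MST = {0-1(w=17) 0-2(w=18) 2-3(w=5) 3-4(w=12)}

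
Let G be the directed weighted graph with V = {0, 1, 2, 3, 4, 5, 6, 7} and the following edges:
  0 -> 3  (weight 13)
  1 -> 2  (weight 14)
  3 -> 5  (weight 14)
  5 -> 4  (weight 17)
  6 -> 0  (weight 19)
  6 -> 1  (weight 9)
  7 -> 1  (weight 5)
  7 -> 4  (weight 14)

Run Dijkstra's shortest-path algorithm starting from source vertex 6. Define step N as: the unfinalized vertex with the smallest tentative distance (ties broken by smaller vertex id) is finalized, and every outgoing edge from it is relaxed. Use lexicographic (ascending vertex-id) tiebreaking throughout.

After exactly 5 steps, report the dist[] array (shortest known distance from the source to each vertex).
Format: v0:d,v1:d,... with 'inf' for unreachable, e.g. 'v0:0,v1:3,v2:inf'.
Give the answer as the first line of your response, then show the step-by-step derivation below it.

v0:19,v1:9,v2:23,v3:32,v4:inf,v5:46,v6:0,v7:inf

step 1: dist = v0:19,v1:9,v2:inf,v3:inf,v4:inf,v5:inf,v6:0,v7:inf
step 2: dist = v0:19,v1:9,v2:23,v3:inf,v4:inf,v5:inf,v6:0,v7:inf
step 3: dist = v0:19,v1:9,v2:23,v3:32,v4:inf,v5:inf,v6:0,v7:inf
step 4: dist = v0:19,v1:9,v2:23,v3:32,v4:inf,v5:inf,v6:0,v7:inf
step 5: dist = v0:19,v1:9,v2:23,v3:32,v4:inf,v5:46,v6:0,v7:inf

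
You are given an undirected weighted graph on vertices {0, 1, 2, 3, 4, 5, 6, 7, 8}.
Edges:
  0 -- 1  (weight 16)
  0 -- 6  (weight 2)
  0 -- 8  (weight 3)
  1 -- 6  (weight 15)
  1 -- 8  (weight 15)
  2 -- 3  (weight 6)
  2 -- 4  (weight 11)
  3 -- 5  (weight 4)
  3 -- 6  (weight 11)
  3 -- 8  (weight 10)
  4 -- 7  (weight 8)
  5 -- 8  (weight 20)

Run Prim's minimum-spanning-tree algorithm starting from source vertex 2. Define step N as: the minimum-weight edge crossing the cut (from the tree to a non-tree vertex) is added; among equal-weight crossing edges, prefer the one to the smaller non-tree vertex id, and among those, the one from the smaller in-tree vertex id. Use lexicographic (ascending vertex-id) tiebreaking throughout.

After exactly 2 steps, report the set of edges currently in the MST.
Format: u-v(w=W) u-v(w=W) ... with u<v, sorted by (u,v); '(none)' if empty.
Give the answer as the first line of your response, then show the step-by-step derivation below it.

2-3(w=6) 3-5(w=4)

step 1: add edge 2-3 (w=6); MST = {2-3(w=6)}
step 2: add edge 3-5 (w=4); MST = {2-3(w=6) 3-5(w=4)}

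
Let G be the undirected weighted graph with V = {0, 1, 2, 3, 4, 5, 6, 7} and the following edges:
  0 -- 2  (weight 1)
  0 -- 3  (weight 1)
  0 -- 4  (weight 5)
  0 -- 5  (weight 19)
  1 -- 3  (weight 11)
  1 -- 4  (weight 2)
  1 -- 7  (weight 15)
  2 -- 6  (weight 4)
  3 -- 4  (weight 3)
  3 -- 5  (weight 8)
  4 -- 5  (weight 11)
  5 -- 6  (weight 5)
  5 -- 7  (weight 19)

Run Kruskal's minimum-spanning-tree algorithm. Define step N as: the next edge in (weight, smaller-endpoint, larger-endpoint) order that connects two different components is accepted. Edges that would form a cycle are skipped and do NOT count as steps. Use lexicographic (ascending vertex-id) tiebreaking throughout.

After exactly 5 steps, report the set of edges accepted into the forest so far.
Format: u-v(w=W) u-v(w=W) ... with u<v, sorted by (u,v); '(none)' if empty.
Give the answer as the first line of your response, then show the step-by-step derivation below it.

0-2(w=1) 0-3(w=1) 1-4(w=2) 2-6(w=4) 3-4(w=3)

step 1: add edge 0-2 (w=1); MST = {0-2(w=1)}
step 2: add edge 0-3 (w=1); MST = {0-2(w=1) 0-3(w=1)}
step 3: add edge 1-4 (w=2); MST = {0-2(w=1) 0-3(w=1) 1-4(w=2)}
step 4: add edge 3-4 (w=3); MST = {0-2(w=1) 0-3(w=1) 1-4(w=2) 3-4(w=3)}
step 5: add edge 2-6 (w=4); MST = {0-2(w=1) 0-3(w=1) 1-4(w=2) 2-6(w=4) 3-4(w=3)}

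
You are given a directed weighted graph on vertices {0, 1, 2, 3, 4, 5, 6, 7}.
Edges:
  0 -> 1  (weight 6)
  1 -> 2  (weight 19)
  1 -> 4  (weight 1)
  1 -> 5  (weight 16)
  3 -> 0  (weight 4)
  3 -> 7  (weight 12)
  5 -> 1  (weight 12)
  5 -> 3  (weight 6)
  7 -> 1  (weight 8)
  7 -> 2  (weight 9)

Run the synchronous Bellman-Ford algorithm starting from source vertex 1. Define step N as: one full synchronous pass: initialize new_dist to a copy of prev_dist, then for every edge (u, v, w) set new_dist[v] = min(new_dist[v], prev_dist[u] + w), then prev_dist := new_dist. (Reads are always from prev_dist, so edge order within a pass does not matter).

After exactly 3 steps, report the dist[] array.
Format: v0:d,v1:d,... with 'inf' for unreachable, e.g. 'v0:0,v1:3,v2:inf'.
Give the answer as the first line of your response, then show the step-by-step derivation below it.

v0:26,v1:0,v2:19,v3:22,v4:1,v5:16,v6:inf,v7:34

step 1: dist = v0:inf,v1:0,v2:19,v3:inf,v4:1,v5:16,v6:inf,v7:inf
step 2: dist = v0:inf,v1:0,v2:19,v3:22,v4:1,v5:16,v6:inf,v7:inf
step 3: dist = v0:26,v1:0,v2:19,v3:22,v4:1,v5:16,v6:inf,v7:34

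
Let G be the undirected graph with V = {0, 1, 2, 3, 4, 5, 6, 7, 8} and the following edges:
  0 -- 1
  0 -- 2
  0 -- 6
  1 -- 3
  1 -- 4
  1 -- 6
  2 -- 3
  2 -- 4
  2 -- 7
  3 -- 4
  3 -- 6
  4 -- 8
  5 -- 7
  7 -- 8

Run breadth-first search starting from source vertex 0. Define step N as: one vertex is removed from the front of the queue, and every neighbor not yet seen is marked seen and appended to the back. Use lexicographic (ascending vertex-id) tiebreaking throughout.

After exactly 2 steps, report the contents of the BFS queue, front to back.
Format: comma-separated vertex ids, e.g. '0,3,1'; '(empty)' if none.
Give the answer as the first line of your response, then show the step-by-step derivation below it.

2,6,3,4

step 1: dequeue 0; queue=[1,2,6]; order=0
step 2: dequeue 1; queue=[2,6,3,4]; order=0,1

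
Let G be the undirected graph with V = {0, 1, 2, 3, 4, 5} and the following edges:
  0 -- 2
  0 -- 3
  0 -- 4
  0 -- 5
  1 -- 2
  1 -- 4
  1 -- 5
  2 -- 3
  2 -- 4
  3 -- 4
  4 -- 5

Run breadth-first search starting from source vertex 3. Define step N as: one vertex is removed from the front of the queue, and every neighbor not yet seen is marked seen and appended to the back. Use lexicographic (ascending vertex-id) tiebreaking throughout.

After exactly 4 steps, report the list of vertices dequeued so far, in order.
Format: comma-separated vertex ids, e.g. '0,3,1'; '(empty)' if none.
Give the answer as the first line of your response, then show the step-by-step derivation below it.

3,0,2,4

step 1: dequeue 3; queue=[0,2,4]; order=3
step 2: dequeue 0; queue=[2,4,5]; order=3,0
step 3: dequeue 2; queue=[4,5,1]; order=3,0,2
step 4: dequeue 4; queue=[5,1]; order=3,0,2,4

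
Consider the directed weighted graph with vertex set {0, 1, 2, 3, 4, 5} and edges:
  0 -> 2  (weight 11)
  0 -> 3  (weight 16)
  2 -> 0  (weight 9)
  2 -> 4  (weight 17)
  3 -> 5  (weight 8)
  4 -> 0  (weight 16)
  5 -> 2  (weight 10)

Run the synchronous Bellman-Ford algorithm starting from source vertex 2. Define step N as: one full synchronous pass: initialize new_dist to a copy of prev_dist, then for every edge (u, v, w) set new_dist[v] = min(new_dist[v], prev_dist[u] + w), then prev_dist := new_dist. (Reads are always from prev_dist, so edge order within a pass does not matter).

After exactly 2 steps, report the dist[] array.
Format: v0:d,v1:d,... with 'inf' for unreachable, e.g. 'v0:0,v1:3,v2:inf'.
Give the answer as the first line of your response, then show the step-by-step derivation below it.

v0:9,v1:inf,v2:0,v3:25,v4:17,v5:inf

step 1: dist = v0:9,v1:inf,v2:0,v3:inf,v4:17,v5:inf
step 2: dist = v0:9,v1:inf,v2:0,v3:25,v4:17,v5:inf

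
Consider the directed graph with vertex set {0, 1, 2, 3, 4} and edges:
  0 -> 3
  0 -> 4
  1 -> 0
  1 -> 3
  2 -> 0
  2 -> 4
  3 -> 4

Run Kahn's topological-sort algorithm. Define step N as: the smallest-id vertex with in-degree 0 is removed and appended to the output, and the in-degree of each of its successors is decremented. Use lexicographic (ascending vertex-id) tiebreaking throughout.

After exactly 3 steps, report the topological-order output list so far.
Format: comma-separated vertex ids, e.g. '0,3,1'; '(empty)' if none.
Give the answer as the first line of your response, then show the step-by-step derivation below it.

1,2,0

step 1: output 1; order=[1]; indeg=(1,0,0,1,3)
step 2: output 2; order=[1,2]; indeg=(0,0,0,1,2)
step 3: output 0; order=[1,2,0]; indeg=(0,0,0,0,1)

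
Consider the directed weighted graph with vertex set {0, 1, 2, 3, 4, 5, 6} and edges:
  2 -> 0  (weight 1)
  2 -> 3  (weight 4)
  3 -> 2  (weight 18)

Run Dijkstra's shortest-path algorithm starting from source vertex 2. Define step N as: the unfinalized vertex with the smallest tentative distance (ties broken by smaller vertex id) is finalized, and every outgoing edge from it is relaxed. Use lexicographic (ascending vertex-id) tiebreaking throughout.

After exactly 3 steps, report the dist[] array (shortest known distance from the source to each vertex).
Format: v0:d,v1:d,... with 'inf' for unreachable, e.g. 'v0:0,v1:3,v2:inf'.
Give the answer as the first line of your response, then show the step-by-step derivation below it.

v0:1,v1:inf,v2:0,v3:4,v4:inf,v5:inf,v6:inf

step 1: dist = v0:1,v1:inf,v2:0,v3:4,v4:inf,v5:inf,v6:inf
step 2: dist = v0:1,v1:inf,v2:0,v3:4,v4:inf,v5:inf,v6:inf
step 3: dist = v0:1,v1:inf,v2:0,v3:4,v4:inf,v5:inf,v6:inf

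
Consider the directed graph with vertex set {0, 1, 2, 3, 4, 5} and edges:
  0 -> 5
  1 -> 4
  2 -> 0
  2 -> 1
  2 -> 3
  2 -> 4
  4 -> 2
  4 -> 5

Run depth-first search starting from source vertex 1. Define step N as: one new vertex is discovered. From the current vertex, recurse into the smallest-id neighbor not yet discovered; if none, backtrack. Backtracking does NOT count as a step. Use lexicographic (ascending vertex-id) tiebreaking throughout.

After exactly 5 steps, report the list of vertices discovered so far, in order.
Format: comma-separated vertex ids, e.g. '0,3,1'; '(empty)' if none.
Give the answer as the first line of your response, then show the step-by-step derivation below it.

1,4,2,0,5

step 1: discover 1; path=1; order=1
step 2: discover 4; path=1>4; order=1,4
step 3: discover 2; path=1>4>2; order=1,4,2
step 4: discover 0; path=1>4>2>0; order=1,4,2,0
step 5: discover 5; path=1>4>2>0>5; order=1,4,2,0,5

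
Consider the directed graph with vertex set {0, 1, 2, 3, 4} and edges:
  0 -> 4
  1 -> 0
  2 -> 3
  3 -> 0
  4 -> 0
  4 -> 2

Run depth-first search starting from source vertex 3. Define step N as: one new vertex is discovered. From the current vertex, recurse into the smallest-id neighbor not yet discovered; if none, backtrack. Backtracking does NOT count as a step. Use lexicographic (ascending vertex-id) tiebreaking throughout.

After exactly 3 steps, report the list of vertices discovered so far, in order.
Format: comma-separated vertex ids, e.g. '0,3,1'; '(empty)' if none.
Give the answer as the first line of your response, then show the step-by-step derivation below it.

3,0,4

step 1: discover 3; path=3; order=3
step 2: discover 0; path=3>0; order=3,0
step 3: discover 4; path=3>0>4; order=3,0,4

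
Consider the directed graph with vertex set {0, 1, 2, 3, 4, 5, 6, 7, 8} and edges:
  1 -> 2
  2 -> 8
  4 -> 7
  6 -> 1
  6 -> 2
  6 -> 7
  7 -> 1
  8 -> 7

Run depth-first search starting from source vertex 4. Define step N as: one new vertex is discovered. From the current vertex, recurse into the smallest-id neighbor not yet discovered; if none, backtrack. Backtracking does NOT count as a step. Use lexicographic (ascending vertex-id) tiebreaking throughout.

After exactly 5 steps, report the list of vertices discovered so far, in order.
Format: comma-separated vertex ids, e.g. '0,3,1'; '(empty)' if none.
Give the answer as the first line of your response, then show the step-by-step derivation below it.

4,7,1,2,8

step 1: discover 4; path=4; order=4
step 2: discover 7; path=4>7; order=4,7
step 3: discover 1; path=4>7>1; order=4,7,1
step 4: discover 2; path=4>7>1>2; order=4,7,1,2
step 5: discover 8; path=4>7>1>2>8; order=4,7,1,2,8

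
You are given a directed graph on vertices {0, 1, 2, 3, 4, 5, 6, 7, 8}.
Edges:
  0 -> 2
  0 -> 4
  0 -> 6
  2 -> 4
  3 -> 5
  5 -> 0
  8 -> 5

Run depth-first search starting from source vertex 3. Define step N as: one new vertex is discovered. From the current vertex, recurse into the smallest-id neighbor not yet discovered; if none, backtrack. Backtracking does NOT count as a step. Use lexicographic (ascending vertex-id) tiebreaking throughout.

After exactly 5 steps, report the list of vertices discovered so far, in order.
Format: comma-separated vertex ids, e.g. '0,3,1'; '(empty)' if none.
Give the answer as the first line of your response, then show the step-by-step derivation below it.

3,5,0,2,4

step 1: discover 3; path=3; order=3
step 2: discover 5; path=3>5; order=3,5
step 3: discover 0; path=3>5>0; order=3,5,0
step 4: discover 2; path=3>5>0>2; order=3,5,0,2
step 5: discover 4; path=3>5>0>2>4; order=3,5,0,2,4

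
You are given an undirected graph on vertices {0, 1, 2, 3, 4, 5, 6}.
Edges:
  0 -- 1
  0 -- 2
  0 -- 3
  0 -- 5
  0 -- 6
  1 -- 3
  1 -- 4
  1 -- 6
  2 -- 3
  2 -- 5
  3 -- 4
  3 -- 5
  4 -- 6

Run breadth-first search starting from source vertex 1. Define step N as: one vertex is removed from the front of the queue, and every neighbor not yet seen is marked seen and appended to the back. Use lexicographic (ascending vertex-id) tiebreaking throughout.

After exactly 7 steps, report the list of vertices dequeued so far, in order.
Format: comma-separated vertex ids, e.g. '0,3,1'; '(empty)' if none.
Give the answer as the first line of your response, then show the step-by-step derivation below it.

1,0,3,4,6,2,5

step 1: dequeue 1; queue=[0,3,4,6]; order=1
step 2: dequeue 0; queue=[3,4,6,2,5]; order=1,0
step 3: dequeue 3; queue=[4,6,2,5]; order=1,0,3
step 4: dequeue 4; queue=[6,2,5]; order=1,0,3,4
step 5: dequeue 6; queue=[2,5]; order=1,0,3,4,6
step 6: dequeue 2; queue=[5]; order=1,0,3,4,6,2
step 7: dequeue 5; queue=[(empty)]; order=1,0,3,4,6,2,5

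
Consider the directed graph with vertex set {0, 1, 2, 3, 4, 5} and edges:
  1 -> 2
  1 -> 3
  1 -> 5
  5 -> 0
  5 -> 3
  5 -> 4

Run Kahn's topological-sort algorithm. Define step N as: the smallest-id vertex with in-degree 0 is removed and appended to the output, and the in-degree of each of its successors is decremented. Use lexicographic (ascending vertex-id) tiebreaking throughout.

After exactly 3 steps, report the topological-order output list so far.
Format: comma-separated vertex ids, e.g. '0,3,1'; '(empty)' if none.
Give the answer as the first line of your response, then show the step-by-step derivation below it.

1,2,5

step 1: output 1; order=[1]; indeg=(1,0,0,1,1,0)
step 2: output 2; order=[1,2]; indeg=(1,0,0,1,1,0)
step 3: output 5; order=[1,2,5]; indeg=(0,0,0,0,0,0)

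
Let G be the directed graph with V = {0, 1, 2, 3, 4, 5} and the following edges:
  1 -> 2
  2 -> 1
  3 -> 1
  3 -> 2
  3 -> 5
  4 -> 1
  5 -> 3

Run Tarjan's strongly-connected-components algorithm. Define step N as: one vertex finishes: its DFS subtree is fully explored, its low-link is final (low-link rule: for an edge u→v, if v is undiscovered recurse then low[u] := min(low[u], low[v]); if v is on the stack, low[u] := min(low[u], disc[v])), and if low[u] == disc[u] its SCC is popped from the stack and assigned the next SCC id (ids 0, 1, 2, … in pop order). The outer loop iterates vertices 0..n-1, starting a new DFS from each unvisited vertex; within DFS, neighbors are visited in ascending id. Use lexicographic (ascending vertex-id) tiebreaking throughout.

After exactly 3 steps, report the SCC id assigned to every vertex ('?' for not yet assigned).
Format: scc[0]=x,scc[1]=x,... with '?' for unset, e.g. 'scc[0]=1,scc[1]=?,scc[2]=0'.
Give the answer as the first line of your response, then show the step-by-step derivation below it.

scc[0]=0,scc[1]=1,scc[2]=1,scc[3]=?,scc[4]=?,scc[5]=?

step 1: low=(low[0]=0,low[1]=?,low[2]=?,low[3]=?,low[4]=?,low[5]=?); scc=(scc[0]=0,scc[1]=?,scc[2]=?,scc[3]=?,scc[4]=?,scc[5]=?)
step 2: low=(low[0]=0,low[1]=1,low[2]=1,low[3]=?,low[4]=?,low[5]=?); scc=(scc[0]=0,scc[1]=?,scc[2]=?,scc[3]=?,scc[4]=?,scc[5]=?)
step 3: low=(low[0]=0,low[1]=1,low[2]=1,low[3]=?,low[4]=?,low[5]=?); scc=(scc[0]=0,scc[1]=1,scc[2]=1,scc[3]=?,scc[4]=?,scc[5]=?)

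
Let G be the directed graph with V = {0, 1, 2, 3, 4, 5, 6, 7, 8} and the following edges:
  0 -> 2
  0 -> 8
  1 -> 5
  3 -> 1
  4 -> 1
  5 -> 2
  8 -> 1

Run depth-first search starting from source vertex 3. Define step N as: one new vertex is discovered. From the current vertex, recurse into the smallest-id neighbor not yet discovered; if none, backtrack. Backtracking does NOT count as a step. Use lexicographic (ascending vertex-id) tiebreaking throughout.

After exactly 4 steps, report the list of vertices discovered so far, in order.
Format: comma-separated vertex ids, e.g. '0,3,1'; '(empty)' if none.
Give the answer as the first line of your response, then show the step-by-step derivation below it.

3,1,5,2

step 1: discover 3; path=3; order=3
step 2: discover 1; path=3>1; order=3,1
step 3: discover 5; path=3>1>5; order=3,1,5
step 4: discover 2; path=3>1>5>2; order=3,1,5,2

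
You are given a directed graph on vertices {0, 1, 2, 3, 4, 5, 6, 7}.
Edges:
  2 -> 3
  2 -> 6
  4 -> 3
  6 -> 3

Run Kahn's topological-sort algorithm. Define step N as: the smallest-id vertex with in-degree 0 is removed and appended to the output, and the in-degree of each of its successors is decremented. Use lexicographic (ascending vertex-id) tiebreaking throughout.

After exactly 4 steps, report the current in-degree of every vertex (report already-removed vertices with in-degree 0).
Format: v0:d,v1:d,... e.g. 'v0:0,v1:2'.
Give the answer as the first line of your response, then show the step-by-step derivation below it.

v0:0,v1:0,v2:0,v3:1,v4:0,v5:0,v6:0,v7:0

step 1: output 0; order=[0]; indeg=(0,0,0,3,0,0,1,0)
step 2: output 1; order=[0,1]; indeg=(0,0,0,3,0,0,1,0)
step 3: output 2; order=[0,1,2]; indeg=(0,0,0,2,0,0,0,0)
step 4: output 4; order=[0,1,2,4]; indeg=(0,0,0,1,0,0,0,0)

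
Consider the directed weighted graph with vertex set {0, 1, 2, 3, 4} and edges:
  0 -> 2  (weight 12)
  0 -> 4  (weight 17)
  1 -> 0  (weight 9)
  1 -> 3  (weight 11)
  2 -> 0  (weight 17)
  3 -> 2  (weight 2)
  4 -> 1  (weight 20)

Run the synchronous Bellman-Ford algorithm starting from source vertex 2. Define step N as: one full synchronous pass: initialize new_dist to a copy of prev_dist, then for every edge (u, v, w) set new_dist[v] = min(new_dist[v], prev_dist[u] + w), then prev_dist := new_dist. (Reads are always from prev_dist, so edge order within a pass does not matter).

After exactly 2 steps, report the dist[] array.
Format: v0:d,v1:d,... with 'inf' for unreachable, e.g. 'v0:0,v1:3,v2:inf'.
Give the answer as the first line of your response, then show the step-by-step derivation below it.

v0:17,v1:inf,v2:0,v3:inf,v4:34

step 1: dist = v0:17,v1:inf,v2:0,v3:inf,v4:inf
step 2: dist = v0:17,v1:inf,v2:0,v3:inf,v4:34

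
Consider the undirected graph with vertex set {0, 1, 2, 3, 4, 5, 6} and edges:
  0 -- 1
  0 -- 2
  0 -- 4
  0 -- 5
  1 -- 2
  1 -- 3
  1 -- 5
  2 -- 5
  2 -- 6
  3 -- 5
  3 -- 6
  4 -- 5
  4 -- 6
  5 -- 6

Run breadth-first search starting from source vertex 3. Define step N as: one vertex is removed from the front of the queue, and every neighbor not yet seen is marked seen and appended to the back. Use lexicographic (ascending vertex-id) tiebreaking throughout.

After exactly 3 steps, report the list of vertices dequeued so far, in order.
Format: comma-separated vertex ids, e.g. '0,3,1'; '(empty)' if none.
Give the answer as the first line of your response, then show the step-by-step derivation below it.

3,1,5

step 1: dequeue 3; queue=[1,5,6]; order=3
step 2: dequeue 1; queue=[5,6,0,2]; order=3,1
step 3: dequeue 5; queue=[6,0,2,4]; order=3,1,5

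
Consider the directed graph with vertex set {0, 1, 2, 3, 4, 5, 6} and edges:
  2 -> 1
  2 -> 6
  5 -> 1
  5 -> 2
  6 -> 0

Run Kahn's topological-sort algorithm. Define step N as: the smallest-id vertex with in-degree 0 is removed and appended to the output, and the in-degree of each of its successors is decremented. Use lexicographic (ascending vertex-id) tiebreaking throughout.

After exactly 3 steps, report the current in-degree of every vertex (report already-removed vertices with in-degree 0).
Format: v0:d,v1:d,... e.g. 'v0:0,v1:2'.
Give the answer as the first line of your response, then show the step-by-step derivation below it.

v0:1,v1:1,v2:0,v3:0,v4:0,v5:0,v6:1

step 1: output 3; order=[3]; indeg=(1,2,1,0,0,0,1)
step 2: output 4; order=[3,4]; indeg=(1,2,1,0,0,0,1)
step 3: output 5; order=[3,4,5]; indeg=(1,1,0,0,0,0,1)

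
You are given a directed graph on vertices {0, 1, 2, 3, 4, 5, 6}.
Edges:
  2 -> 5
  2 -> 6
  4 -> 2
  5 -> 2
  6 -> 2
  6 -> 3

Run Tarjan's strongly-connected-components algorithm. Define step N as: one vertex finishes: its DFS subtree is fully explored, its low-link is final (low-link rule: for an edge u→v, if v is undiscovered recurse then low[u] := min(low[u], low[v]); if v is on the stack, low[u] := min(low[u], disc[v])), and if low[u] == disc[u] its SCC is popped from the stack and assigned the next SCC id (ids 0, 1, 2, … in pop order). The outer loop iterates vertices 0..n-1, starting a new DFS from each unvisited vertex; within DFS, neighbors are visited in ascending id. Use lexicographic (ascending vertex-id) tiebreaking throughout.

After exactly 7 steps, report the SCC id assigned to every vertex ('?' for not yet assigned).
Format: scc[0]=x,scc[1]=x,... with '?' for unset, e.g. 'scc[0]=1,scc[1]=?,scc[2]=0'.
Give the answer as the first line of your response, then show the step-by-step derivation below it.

scc[0]=0,scc[1]=1,scc[2]=3,scc[3]=2,scc[4]=4,scc[5]=3,scc[6]=3

step 1: low=(low[0]=0,low[1]=?,low[2]=?,low[3]=?,low[4]=?,low[5]=?,low[6]=?); scc=(scc[0]=0,scc[1]=?,scc[2]=?,scc[3]=?,scc[4]=?,scc[5]=?,scc[6]=?)
step 2: low=(low[0]=0,low[1]=1,low[2]=?,low[3]=?,low[4]=?,low[5]=?,low[6]=?); scc=(scc[0]=0,scc[1]=1,scc[2]=?,scc[3]=?,scc[4]=?,scc[5]=?,scc[6]=?)
step 3: low=(low[0]=0,low[1]=1,low[2]=2,low[3]=?,low[4]=?,low[5]=2,low[6]=?); scc=(scc[0]=0,scc[1]=1,scc[2]=?,scc[3]=?,scc[4]=?,scc[5]=?,scc[6]=?)
step 4: low=(low[0]=0,low[1]=1,low[2]=2,low[3]=5,low[4]=?,low[5]=2,low[6]=2); scc=(scc[0]=0,scc[1]=1,scc[2]=?,scc[3]=2,scc[4]=?,scc[5]=?,scc[6]=?)
step 5: low=(low[0]=0,low[1]=1,low[2]=2,low[3]=5,low[4]=?,low[5]=2,low[6]=2); scc=(scc[0]=0,scc[1]=1,scc[2]=?,scc[3]=2,scc[4]=?,scc[5]=?,scc[6]=?)
step 6: low=(low[0]=0,low[1]=1,low[2]=2,low[3]=5,low[4]=?,low[5]=2,low[6]=2); scc=(scc[0]=0,scc[1]=1,scc[2]=3,scc[3]=2,scc[4]=?,scc[5]=3,scc[6]=3)
step 7: low=(low[0]=0,low[1]=1,low[2]=2,low[3]=5,low[4]=6,low[5]=2,low[6]=2); scc=(scc[0]=0,scc[1]=1,scc[2]=3,scc[3]=2,scc[4]=4,scc[5]=3,scc[6]=3)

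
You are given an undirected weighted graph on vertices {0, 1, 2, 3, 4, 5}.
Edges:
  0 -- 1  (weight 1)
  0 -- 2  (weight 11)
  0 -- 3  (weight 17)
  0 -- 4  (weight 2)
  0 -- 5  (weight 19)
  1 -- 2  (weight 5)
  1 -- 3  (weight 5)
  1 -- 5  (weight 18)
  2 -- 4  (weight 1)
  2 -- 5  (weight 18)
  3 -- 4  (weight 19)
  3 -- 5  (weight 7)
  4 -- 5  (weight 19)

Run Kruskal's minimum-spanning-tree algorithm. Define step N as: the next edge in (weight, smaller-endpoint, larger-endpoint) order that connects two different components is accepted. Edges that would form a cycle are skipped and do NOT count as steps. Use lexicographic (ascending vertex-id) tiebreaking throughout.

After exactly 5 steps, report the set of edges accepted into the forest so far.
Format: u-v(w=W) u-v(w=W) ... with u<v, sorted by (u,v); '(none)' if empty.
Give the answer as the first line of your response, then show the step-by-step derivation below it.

0-1(w=1) 0-4(w=2) 1-3(w=5) 2-4(w=1) 3-5(w=7)

step 1: add edge 0-1 (w=1); MST = {0-1(w=1)}
step 2: add edge 2-4 (w=1); MST = {0-1(w=1) 2-4(w=1)}
step 3: add edge 0-4 (w=2); MST = {0-1(w=1) 0-4(w=2) 2-4(w=1)}
step 4: add edge 1-3 (w=5); MST = {0-1(w=1) 0-4(w=2) 1-3(w=5) 2-4(w=1)}
step 5: add edge 3-5 (w=7); MST = {0-1(w=1) 0-4(w=2) 1-3(w=5) 2-4(w=1) 3-5(w=7)}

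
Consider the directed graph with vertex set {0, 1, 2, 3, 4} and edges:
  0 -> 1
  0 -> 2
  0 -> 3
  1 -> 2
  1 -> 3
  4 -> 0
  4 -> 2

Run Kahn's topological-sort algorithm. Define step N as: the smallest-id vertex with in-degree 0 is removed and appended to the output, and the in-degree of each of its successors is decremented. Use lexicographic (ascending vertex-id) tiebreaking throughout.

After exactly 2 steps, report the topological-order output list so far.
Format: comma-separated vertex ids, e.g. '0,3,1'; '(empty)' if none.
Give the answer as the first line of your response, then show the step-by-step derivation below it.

4,0

step 1: output 4; order=[4]; indeg=(0,1,2,2,0)
step 2: output 0; order=[4,0]; indeg=(0,0,1,1,0)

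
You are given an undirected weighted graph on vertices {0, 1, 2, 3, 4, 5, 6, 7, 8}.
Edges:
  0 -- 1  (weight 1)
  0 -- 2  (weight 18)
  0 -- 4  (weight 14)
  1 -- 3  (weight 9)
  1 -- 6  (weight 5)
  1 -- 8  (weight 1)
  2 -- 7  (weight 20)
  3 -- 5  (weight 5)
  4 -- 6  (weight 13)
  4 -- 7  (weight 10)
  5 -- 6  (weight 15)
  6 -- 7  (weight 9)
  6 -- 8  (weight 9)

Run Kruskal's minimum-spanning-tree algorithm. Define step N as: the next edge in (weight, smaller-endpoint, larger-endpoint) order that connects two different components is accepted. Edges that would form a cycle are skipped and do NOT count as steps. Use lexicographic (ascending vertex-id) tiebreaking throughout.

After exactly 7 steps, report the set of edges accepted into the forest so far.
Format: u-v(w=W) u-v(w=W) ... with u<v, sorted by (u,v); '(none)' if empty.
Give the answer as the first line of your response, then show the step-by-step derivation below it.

0-1(w=1) 1-3(w=9) 1-6(w=5) 1-8(w=1) 3-5(w=5) 4-7(w=10) 6-7(w=9)

step 1: add edge 0-1 (w=1); MST = {0-1(w=1)}
step 2: add edge 1-8 (w=1); MST = {0-1(w=1) 1-8(w=1)}
step 3: add edge 1-6 (w=5); MST = {0-1(w=1) 1-6(w=5) 1-8(w=1)}
step 4: add edge 3-5 (w=5); MST = {0-1(w=1) 1-6(w=5) 1-8(w=1) 3-5(w=5)}
step 5: add edge 1-3 (w=9); MST = {0-1(w=1) 1-3(w=9) 1-6(w=5) 1-8(w=1) 3-5(w=5)}
step 6: add edge 6-7 (w=9); MST = {0-1(w=1) 1-3(w=9) 1-6(w=5) 1-8(w=1) 3-5(w=5) 6-7(w=9)}
step 7: add edge 4-7 (w=10); MST = {0-1(w=1) 1-3(w=9) 1-6(w=5) 1-8(w=1) 3-5(w=5) 4-7(w=10) 6-7(w=9)}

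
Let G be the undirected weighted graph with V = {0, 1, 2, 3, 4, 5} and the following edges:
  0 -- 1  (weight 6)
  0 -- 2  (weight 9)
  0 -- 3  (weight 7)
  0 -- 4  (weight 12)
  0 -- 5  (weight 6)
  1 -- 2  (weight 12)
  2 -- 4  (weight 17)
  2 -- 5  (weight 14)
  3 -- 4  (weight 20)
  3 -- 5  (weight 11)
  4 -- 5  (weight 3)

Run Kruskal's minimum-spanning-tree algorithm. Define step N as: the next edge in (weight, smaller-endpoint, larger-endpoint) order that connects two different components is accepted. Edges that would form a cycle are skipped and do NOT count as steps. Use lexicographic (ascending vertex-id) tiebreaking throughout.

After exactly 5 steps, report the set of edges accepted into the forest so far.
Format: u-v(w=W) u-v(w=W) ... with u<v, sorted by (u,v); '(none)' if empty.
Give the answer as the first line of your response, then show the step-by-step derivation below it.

0-1(w=6) 0-2(w=9) 0-3(w=7) 0-5(w=6) 4-5(w=3)

step 1: add edge 4-5 (w=3); MST = {4-5(w=3)}
step 2: add edge 0-1 (w=6); MST = {0-1(w=6) 4-5(w=3)}
step 3: add edge 0-5 (w=6); MST = {0-1(w=6) 0-5(w=6) 4-5(w=3)}
step 4: add edge 0-3 (w=7); MST = {0-1(w=6) 0-3(w=7) 0-5(w=6) 4-5(w=3)}
step 5: add edge 0-2 (w=9); MST = {0-1(w=6) 0-2(w=9) 0-3(w=7) 0-5(w=6) 4-5(w=3)}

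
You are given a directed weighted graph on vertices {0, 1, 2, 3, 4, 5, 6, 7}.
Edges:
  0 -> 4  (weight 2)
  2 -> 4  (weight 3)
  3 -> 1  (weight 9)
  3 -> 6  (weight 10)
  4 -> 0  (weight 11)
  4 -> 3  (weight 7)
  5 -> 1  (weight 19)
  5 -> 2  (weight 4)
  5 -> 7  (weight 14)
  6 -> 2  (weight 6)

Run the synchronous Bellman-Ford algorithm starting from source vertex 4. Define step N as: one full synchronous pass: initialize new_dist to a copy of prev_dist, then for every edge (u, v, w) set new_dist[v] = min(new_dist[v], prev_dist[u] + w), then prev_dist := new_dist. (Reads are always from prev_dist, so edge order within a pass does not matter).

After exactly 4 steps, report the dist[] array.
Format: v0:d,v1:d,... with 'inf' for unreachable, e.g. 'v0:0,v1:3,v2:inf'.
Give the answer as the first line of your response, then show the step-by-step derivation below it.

v0:11,v1:16,v2:23,v3:7,v4:0,v5:inf,v6:17,v7:inf

step 1: dist = v0:11,v1:inf,v2:inf,v3:7,v4:0,v5:inf,v6:inf,v7:inf
step 2: dist = v0:11,v1:16,v2:inf,v3:7,v4:0,v5:inf,v6:17,v7:inf
step 3: dist = v0:11,v1:16,v2:23,v3:7,v4:0,v5:inf,v6:17,v7:inf
step 4: dist = v0:11,v1:16,v2:23,v3:7,v4:0,v5:inf,v6:17,v7:inf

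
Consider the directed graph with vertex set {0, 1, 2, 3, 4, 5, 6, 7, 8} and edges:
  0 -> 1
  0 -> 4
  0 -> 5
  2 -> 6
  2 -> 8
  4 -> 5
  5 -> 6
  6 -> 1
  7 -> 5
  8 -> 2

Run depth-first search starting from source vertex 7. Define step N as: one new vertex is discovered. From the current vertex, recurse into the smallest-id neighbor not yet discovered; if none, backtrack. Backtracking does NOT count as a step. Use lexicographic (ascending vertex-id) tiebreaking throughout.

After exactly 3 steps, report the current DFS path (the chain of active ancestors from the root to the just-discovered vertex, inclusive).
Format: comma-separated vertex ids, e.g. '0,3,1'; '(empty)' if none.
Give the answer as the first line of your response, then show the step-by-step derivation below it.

7,5,6

step 1: discover 7; path=7; order=7
step 2: discover 5; path=7>5; order=7,5
step 3: discover 6; path=7>5>6; order=7,5,6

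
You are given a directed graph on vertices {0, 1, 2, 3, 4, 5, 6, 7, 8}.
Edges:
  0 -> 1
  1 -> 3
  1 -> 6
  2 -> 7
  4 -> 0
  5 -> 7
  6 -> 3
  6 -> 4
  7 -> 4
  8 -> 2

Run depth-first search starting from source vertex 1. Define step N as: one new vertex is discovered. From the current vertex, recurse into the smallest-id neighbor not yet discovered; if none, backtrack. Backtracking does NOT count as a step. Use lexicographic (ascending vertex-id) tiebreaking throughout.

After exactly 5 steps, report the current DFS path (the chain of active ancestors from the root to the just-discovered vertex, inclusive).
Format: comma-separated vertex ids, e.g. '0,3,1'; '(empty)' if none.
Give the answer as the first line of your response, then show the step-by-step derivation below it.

1,6,4,0

step 1: discover 1; path=1; order=1
step 2: discover 3; path=1>3; order=1,3
step 3: discover 6; path=1>6; order=1,3,6
step 4: discover 4; path=1>6>4; order=1,3,6,4
step 5: discover 0; path=1>6>4>0; order=1,3,6,4,0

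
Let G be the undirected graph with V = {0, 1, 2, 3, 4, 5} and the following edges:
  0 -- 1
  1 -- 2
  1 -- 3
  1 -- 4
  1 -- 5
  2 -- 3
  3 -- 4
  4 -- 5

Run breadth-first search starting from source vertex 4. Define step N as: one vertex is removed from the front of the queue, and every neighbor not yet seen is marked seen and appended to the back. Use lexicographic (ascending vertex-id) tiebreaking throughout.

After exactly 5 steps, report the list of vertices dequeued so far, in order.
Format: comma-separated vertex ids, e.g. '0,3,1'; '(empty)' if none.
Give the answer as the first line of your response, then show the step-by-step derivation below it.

4,1,3,5,0

step 1: dequeue 4; queue=[1,3,5]; order=4
step 2: dequeue 1; queue=[3,5,0,2]; order=4,1
step 3: dequeue 3; queue=[5,0,2]; order=4,1,3
step 4: dequeue 5; queue=[0,2]; order=4,1,3,5
step 5: dequeue 0; queue=[2]; order=4,1,3,5,0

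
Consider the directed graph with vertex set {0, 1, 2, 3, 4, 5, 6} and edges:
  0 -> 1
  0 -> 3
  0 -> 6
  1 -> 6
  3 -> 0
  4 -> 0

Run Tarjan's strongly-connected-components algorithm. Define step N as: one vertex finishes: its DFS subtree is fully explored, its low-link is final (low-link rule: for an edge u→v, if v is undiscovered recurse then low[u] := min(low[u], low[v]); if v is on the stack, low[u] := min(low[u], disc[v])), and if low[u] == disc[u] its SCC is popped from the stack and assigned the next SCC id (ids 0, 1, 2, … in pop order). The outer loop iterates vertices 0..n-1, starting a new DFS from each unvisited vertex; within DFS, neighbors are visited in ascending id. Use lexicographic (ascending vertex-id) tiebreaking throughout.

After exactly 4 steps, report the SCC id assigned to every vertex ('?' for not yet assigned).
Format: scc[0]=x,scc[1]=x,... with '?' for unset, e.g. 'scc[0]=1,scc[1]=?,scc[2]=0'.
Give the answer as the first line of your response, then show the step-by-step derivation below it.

scc[0]=2,scc[1]=1,scc[2]=?,scc[3]=2,scc[4]=?,scc[5]=?,scc[6]=0

step 1: low=(low[0]=0,low[1]=1,low[2]=?,low[3]=?,low[4]=?,low[5]=?,low[6]=2); scc=(scc[0]=?,scc[1]=?,scc[2]=?,scc[3]=?,scc[4]=?,scc[5]=?,scc[6]=0)
step 2: low=(low[0]=0,low[1]=1,low[2]=?,low[3]=?,low[4]=?,low[5]=?,low[6]=2); scc=(scc[0]=?,scc[1]=1,scc[2]=?,scc[3]=?,scc[4]=?,scc[5]=?,scc[6]=0)
step 3: low=(low[0]=0,low[1]=1,low[2]=?,low[3]=0,low[4]=?,low[5]=?,low[6]=2); scc=(scc[0]=?,scc[1]=1,scc[2]=?,scc[3]=?,scc[4]=?,scc[5]=?,scc[6]=0)
step 4: low=(low[0]=0,low[1]=1,low[2]=?,low[3]=0,low[4]=?,low[5]=?,low[6]=2); scc=(scc[0]=2,scc[1]=1,scc[2]=?,scc[3]=2,scc[4]=?,scc[5]=?,scc[6]=0)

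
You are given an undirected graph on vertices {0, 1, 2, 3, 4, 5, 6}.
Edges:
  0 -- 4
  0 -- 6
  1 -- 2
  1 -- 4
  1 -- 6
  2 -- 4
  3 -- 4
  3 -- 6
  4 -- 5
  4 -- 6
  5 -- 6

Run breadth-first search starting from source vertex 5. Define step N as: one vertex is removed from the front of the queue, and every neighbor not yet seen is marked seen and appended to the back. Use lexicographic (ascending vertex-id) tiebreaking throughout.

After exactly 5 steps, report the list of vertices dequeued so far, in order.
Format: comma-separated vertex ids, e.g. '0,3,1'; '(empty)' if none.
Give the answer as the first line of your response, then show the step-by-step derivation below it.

5,4,6,0,1

step 1: dequeue 5; queue=[4,6]; order=5
step 2: dequeue 4; queue=[6,0,1,2,3]; order=5,4
step 3: dequeue 6; queue=[0,1,2,3]; order=5,4,6
step 4: dequeue 0; queue=[1,2,3]; order=5,4,6,0
step 5: dequeue 1; queue=[2,3]; order=5,4,6,0,1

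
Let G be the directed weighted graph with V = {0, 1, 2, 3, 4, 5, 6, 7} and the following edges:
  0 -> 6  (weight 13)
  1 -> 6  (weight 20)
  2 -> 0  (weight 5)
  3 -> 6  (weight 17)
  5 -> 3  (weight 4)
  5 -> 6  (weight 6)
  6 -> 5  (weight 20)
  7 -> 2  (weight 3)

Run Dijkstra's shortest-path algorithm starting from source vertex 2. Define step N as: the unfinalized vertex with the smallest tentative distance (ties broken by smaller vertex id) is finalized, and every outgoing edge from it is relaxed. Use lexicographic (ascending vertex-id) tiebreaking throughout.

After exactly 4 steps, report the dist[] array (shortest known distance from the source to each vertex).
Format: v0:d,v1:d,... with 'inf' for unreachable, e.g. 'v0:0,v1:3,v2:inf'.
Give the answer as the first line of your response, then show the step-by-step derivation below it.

v0:5,v1:inf,v2:0,v3:42,v4:inf,v5:38,v6:18,v7:inf

step 1: dist = v0:5,v1:inf,v2:0,v3:inf,v4:inf,v5:inf,v6:inf,v7:inf
step 2: dist = v0:5,v1:inf,v2:0,v3:inf,v4:inf,v5:inf,v6:18,v7:inf
step 3: dist = v0:5,v1:inf,v2:0,v3:inf,v4:inf,v5:38,v6:18,v7:inf
step 4: dist = v0:5,v1:inf,v2:0,v3:42,v4:inf,v5:38,v6:18,v7:inf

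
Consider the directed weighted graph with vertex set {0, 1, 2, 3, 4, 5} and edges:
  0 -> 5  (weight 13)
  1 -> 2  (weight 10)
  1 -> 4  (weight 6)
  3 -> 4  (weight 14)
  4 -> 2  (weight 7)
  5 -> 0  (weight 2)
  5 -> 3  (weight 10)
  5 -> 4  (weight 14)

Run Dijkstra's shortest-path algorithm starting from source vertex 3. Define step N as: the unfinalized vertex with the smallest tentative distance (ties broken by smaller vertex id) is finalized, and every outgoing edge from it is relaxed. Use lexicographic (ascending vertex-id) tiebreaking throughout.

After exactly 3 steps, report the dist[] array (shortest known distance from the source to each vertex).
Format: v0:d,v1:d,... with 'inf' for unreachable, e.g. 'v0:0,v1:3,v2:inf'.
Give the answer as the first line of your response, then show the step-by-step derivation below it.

v0:inf,v1:inf,v2:21,v3:0,v4:14,v5:inf

step 1: dist = v0:inf,v1:inf,v2:inf,v3:0,v4:14,v5:inf
step 2: dist = v0:inf,v1:inf,v2:21,v3:0,v4:14,v5:inf
step 3: dist = v0:inf,v1:inf,v2:21,v3:0,v4:14,v5:inf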